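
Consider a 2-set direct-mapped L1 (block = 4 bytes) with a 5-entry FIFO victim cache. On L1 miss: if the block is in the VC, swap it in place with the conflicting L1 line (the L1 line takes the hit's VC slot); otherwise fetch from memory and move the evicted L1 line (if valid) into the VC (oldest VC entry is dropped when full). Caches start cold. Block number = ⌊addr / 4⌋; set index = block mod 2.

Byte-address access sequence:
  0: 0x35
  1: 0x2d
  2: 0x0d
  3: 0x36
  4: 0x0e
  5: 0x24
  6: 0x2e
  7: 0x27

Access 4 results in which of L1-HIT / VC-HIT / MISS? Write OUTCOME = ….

OUTCOME = VC-HIT

#0 0x35→b13/s1 MISS; vc=[]
#1 0x2d→b11/s1 MISS; vc=[13]
#2 0xd→b3/s1 MISS; vc=[13,11]
#3 0x36→b13/s1 VC-HIT; vc=[3,11]
#4 0xe→b3/s1 VC-HIT; vc=[13,11]
#5 0x24→b9/s1 MISS; vc=[13,11,3]
#6 0x2e→b11/s1 VC-HIT; vc=[13,9,3]
#7 0x27→b9/s1 VC-HIT; vc=[13,11,3]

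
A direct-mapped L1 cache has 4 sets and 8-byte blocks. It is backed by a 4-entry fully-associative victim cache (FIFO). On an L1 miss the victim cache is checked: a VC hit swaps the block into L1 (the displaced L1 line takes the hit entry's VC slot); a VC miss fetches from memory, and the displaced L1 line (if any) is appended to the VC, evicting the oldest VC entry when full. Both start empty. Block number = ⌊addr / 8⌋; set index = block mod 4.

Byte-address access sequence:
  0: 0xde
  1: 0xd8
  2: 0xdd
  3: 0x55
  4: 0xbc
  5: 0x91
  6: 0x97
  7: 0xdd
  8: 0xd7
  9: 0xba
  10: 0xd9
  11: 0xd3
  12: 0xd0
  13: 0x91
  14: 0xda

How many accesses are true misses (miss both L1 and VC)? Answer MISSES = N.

#0 0xde→b27/s3 MISS; vc=[]
#1 0xd8→b27/s3 L1-HIT; vc=[]
#2 0xdd→b27/s3 L1-HIT; vc=[]
#3 0x55→b10/s2 MISS; vc=[]
#4 0xbc→b23/s3 MISS; vc=[27]
#5 0x91→b18/s2 MISS; vc=[27,10]
#6 0x97→b18/s2 L1-HIT; vc=[27,10]
#7 0xdd→b27/s3 VC-HIT; vc=[23,10]
#8 0xd7→b26/s2 MISS; vc=[23,10,18]
#9 0xba→b23/s3 VC-HIT; vc=[27,10,18]
#10 0xd9→b27/s3 VC-HIT; vc=[23,10,18]
#11 0xd3→b26/s2 L1-HIT; vc=[23,10,18]
#12 0xd0→b26/s2 L1-HIT; vc=[23,10,18]
#13 0x91→b18/s2 VC-HIT; vc=[23,10,26]
#14 0xda→b27/s3 L1-HIT; vc=[23,10,26]

MISSES = 5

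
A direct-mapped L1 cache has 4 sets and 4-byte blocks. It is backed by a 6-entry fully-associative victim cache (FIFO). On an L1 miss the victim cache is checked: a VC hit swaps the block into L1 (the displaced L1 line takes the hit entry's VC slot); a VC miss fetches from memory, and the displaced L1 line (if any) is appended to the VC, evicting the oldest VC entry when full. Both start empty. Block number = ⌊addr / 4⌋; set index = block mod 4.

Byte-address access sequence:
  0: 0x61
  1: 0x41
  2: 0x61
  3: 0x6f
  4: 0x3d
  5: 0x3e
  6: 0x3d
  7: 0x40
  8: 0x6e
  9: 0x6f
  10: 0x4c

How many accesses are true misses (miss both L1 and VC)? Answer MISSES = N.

#0 0x61→b24/s0 MISS; vc=[]
#1 0x41→b16/s0 MISS; vc=[24]
#2 0x61→b24/s0 VC-HIT; vc=[16]
#3 0x6f→b27/s3 MISS; vc=[16]
#4 0x3d→b15/s3 MISS; vc=[16,27]
#5 0x3e→b15/s3 L1-HIT; vc=[16,27]
#6 0x3d→b15/s3 L1-HIT; vc=[16,27]
#7 0x40→b16/s0 VC-HIT; vc=[24,27]
#8 0x6e→b27/s3 VC-HIT; vc=[24,15]
#9 0x6f→b27/s3 L1-HIT; vc=[24,15]
#10 0x4c→b19/s3 MISS; vc=[24,15,27]

MISSES = 5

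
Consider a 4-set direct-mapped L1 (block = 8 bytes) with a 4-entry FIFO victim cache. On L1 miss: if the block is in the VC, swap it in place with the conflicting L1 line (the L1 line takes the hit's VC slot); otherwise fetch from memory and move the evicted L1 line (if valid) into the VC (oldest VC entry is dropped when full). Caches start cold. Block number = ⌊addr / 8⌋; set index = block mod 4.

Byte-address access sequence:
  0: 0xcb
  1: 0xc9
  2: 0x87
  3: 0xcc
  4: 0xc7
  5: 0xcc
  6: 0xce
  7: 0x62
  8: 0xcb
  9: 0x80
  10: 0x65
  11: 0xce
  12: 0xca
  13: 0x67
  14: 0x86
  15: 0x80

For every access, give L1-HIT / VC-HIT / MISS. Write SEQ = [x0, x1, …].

SEQ = [MISS, L1-HIT, MISS, L1-HIT, MISS, L1-HIT, L1-HIT, MISS, L1-HIT, VC-HIT, VC-HIT, L1-HIT, L1-HIT, L1-HIT, VC-HIT, L1-HIT]

  [0] addr=0xcb blk=25 s=1: MISS | VC []
  [1] addr=0xc9 blk=25 s=1: L1-HIT | VC []
  [2] addr=0x87 blk=16 s=0: MISS | VC []
  [3] addr=0xcc blk=25 s=1: L1-HIT | VC []
  [4] addr=0xc7 blk=24 s=0: MISS | VC [16]
  [5] addr=0xcc blk=25 s=1: L1-HIT | VC [16]
  [6] addr=0xce blk=25 s=1: L1-HIT | VC [16]
  [7] addr=0x62 blk=12 s=0: MISS | VC [16, 24]
  [8] addr=0xcb blk=25 s=1: L1-HIT | VC [16, 24]
  [9] addr=0x80 blk=16 s=0: VC-HIT | VC [12, 24]
  [10] addr=0x65 blk=12 s=0: VC-HIT | VC [16, 24]
  [11] addr=0xce blk=25 s=1: L1-HIT | VC [16, 24]
  [12] addr=0xca blk=25 s=1: L1-HIT | VC [16, 24]
  [13] addr=0x67 blk=12 s=0: L1-HIT | VC [16, 24]
  [14] addr=0x86 blk=16 s=0: VC-HIT | VC [12, 24]
  [15] addr=0x80 blk=16 s=0: L1-HIT | VC [12, 24]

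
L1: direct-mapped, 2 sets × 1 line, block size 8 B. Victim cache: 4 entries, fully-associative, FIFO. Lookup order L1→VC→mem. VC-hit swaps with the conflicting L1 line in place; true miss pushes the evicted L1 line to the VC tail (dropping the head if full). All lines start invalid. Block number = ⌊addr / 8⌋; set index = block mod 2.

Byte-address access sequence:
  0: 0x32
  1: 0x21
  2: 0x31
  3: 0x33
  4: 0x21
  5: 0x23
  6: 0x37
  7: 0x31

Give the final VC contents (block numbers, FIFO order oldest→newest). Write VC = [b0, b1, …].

#0 0x32→b6/s0 MISS; vc=[]
#1 0x21→b4/s0 MISS; vc=[6]
#2 0x31→b6/s0 VC-HIT; vc=[4]
#3 0x33→b6/s0 L1-HIT; vc=[4]
#4 0x21→b4/s0 VC-HIT; vc=[6]
#5 0x23→b4/s0 L1-HIT; vc=[6]
#6 0x37→b6/s0 VC-HIT; vc=[4]
#7 0x31→b6/s0 L1-HIT; vc=[4]

VC = [4]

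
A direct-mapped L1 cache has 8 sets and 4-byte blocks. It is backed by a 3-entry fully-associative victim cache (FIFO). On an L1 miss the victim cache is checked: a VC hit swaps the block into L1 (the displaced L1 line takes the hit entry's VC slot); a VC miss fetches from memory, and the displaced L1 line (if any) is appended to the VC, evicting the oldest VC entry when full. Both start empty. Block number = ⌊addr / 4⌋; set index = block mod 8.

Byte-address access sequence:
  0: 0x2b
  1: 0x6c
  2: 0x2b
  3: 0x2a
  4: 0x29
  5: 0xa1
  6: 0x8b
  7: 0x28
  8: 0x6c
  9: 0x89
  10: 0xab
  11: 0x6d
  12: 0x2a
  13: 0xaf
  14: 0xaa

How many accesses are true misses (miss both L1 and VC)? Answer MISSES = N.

MISSES = 6

#0 0x2b→b10/s2 MISS; vc=[]
#1 0x6c→b27/s3 MISS; vc=[]
#2 0x2b→b10/s2 L1-HIT; vc=[]
#3 0x2a→b10/s2 L1-HIT; vc=[]
#4 0x29→b10/s2 L1-HIT; vc=[]
#5 0xa1→b40/s0 MISS; vc=[]
#6 0x8b→b34/s2 MISS; vc=[10]
#7 0x28→b10/s2 VC-HIT; vc=[34]
#8 0x6c→b27/s3 L1-HIT; vc=[34]
#9 0x89→b34/s2 VC-HIT; vc=[10]
#10 0xab→b42/s2 MISS; vc=[10,34]
#11 0x6d→b27/s3 L1-HIT; vc=[10,34]
#12 0x2a→b10/s2 VC-HIT; vc=[42,34]
#13 0xaf→b43/s3 MISS; vc=[42,34,27]
#14 0xaa→b42/s2 VC-HIT; vc=[10,34,27]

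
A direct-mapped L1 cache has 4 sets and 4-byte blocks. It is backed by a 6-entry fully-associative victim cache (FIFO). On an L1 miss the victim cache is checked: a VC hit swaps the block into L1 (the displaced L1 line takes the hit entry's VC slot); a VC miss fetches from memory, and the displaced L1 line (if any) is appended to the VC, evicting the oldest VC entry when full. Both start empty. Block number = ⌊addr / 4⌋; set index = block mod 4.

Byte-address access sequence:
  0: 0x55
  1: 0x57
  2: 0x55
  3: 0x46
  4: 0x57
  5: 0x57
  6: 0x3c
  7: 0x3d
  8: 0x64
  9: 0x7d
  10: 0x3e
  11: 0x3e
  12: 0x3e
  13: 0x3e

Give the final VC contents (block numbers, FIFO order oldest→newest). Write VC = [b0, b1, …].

#0 0x55→b21/s1 MISS; vc=[]
#1 0x57→b21/s1 L1-HIT; vc=[]
#2 0x55→b21/s1 L1-HIT; vc=[]
#3 0x46→b17/s1 MISS; vc=[21]
#4 0x57→b21/s1 VC-HIT; vc=[17]
#5 0x57→b21/s1 L1-HIT; vc=[17]
#6 0x3c→b15/s3 MISS; vc=[17]
#7 0x3d→b15/s3 L1-HIT; vc=[17]
#8 0x64→b25/s1 MISS; vc=[17,21]
#9 0x7d→b31/s3 MISS; vc=[17,21,15]
#10 0x3e→b15/s3 VC-HIT; vc=[17,21,31]
#11 0x3e→b15/s3 L1-HIT; vc=[17,21,31]
#12 0x3e→b15/s3 L1-HIT; vc=[17,21,31]
#13 0x3e→b15/s3 L1-HIT; vc=[17,21,31]

VC = [17, 21, 31]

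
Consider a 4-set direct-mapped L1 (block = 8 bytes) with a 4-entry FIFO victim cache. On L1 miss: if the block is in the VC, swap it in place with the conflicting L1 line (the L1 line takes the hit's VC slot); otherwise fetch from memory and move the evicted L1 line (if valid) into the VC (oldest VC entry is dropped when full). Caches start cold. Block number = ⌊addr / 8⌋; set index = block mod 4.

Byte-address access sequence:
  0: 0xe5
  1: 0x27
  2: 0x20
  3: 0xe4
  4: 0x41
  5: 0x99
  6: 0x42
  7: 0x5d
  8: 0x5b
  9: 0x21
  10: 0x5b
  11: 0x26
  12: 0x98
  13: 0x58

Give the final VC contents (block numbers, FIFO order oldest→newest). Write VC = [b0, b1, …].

  [0] addr=0xe5 blk=28 s=0: MISS | VC []
  [1] addr=0x27 blk=4 s=0: MISS | VC [28]
  [2] addr=0x20 blk=4 s=0: L1-HIT | VC [28]
  [3] addr=0xe4 blk=28 s=0: VC-HIT | VC [4]
  [4] addr=0x41 blk=8 s=0: MISS | VC [4, 28]
  [5] addr=0x99 blk=19 s=3: MISS | VC [4, 28]
  [6] addr=0x42 blk=8 s=0: L1-HIT | VC [4, 28]
  [7] addr=0x5d blk=11 s=3: MISS | VC [4, 28, 19]
  [8] addr=0x5b blk=11 s=3: L1-HIT | VC [4, 28, 19]
  [9] addr=0x21 blk=4 s=0: VC-HIT | VC [8, 28, 19]
  [10] addr=0x5b blk=11 s=3: L1-HIT | VC [8, 28, 19]
  [11] addr=0x26 blk=4 s=0: L1-HIT | VC [8, 28, 19]
  [12] addr=0x98 blk=19 s=3: VC-HIT | VC [8, 28, 11]
  [13] addr=0x58 blk=11 s=3: VC-HIT | VC [8, 28, 19]

VC = [8, 28, 19]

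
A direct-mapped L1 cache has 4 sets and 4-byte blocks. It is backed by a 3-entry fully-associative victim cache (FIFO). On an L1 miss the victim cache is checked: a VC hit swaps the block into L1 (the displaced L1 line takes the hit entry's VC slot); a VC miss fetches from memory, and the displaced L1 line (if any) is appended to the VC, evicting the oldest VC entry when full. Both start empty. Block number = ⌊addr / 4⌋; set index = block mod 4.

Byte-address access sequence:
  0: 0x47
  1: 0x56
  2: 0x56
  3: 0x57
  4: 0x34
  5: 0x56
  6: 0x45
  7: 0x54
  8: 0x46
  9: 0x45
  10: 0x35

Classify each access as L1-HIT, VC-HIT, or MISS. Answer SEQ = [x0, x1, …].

SEQ = [MISS, MISS, L1-HIT, L1-HIT, MISS, VC-HIT, VC-HIT, VC-HIT, VC-HIT, L1-HIT, VC-HIT]

#0 0x47→b17/s1 MISS; vc=[]
#1 0x56→b21/s1 MISS; vc=[17]
#2 0x56→b21/s1 L1-HIT; vc=[17]
#3 0x57→b21/s1 L1-HIT; vc=[17]
#4 0x34→b13/s1 MISS; vc=[17,21]
#5 0x56→b21/s1 VC-HIT; vc=[17,13]
#6 0x45→b17/s1 VC-HIT; vc=[21,13]
#7 0x54→b21/s1 VC-HIT; vc=[17,13]
#8 0x46→b17/s1 VC-HIT; vc=[21,13]
#9 0x45→b17/s1 L1-HIT; vc=[21,13]
#10 0x35→b13/s1 VC-HIT; vc=[21,17]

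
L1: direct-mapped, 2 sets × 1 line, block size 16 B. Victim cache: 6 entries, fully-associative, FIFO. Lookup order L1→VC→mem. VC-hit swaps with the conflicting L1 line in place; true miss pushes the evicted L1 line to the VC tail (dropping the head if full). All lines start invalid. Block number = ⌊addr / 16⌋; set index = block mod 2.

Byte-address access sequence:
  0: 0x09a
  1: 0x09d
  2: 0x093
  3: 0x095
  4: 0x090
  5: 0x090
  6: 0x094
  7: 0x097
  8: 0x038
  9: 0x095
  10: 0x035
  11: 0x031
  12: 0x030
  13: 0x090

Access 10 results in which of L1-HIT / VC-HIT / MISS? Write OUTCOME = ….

0: 0x9a (blk 9, set 1) → MISS  vc=[]
1: 0x9d (blk 9, set 1) → L1-HIT  vc=[]
2: 0x93 (blk 9, set 1) → L1-HIT  vc=[]
3: 0x95 (blk 9, set 1) → L1-HIT  vc=[]
4: 0x90 (blk 9, set 1) → L1-HIT  vc=[]
5: 0x90 (blk 9, set 1) → L1-HIT  vc=[]
6: 0x94 (blk 9, set 1) → L1-HIT  vc=[]
7: 0x97 (blk 9, set 1) → L1-HIT  vc=[]
8: 0x38 (blk 3, set 1) → MISS  vc=[9]
9: 0x95 (blk 9, set 1) → VC-HIT  vc=[3]
10: 0x35 (blk 3, set 1) → VC-HIT  vc=[9]
11: 0x31 (blk 3, set 1) → L1-HIT  vc=[9]
12: 0x30 (blk 3, set 1) → L1-HIT  vc=[9]
13: 0x90 (blk 9, set 1) → VC-HIT  vc=[3]

OUTCOME = VC-HIT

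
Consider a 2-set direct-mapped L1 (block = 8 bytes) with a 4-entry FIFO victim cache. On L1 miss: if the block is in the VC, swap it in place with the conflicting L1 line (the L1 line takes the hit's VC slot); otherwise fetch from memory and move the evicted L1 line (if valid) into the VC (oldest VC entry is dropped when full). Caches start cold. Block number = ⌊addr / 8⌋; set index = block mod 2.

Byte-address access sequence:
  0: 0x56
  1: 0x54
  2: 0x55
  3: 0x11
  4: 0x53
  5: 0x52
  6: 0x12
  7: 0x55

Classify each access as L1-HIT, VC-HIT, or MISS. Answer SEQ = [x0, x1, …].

#0 0x56→b10/s0 MISS; vc=[]
#1 0x54→b10/s0 L1-HIT; vc=[]
#2 0x55→b10/s0 L1-HIT; vc=[]
#3 0x11→b2/s0 MISS; vc=[10]
#4 0x53→b10/s0 VC-HIT; vc=[2]
#5 0x52→b10/s0 L1-HIT; vc=[2]
#6 0x12→b2/s0 VC-HIT; vc=[10]
#7 0x55→b10/s0 VC-HIT; vc=[2]

SEQ = [MISS, L1-HIT, L1-HIT, MISS, VC-HIT, L1-HIT, VC-HIT, VC-HIT]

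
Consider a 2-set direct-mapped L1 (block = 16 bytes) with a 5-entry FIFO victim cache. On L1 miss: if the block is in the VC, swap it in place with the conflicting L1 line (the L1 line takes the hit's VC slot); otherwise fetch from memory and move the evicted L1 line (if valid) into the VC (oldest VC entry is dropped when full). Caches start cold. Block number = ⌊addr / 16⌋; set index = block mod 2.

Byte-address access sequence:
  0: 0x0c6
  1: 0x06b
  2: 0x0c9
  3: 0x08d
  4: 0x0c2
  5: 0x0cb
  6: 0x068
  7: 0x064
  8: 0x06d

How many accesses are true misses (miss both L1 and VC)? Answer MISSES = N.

0: 0xc6 (blk 12, set 0) → MISS  vc=[]
1: 0x6b (blk 6, set 0) → MISS  vc=[12]
2: 0xc9 (blk 12, set 0) → VC-HIT  vc=[6]
3: 0x8d (blk 8, set 0) → MISS  vc=[6, 12]
4: 0xc2 (blk 12, set 0) → VC-HIT  vc=[6, 8]
5: 0xcb (blk 12, set 0) → L1-HIT  vc=[6, 8]
6: 0x68 (blk 6, set 0) → VC-HIT  vc=[12, 8]
7: 0x64 (blk 6, set 0) → L1-HIT  vc=[12, 8]
8: 0x6d (blk 6, set 0) → L1-HIT  vc=[12, 8]

MISSES = 3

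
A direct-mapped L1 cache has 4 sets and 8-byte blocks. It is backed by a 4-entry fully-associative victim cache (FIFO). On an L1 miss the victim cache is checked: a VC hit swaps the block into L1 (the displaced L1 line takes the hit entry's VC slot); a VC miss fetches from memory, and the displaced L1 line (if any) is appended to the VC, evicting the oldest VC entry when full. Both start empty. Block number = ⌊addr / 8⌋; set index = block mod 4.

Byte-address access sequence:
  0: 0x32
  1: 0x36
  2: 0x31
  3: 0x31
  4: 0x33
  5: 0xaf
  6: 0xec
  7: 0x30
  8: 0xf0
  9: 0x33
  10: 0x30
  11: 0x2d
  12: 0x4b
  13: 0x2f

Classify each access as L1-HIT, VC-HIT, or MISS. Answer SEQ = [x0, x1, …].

SEQ = [MISS, L1-HIT, L1-HIT, L1-HIT, L1-HIT, MISS, MISS, L1-HIT, MISS, VC-HIT, L1-HIT, MISS, MISS, VC-HIT]

#0 0x32→b6/s2 MISS; vc=[]
#1 0x36→b6/s2 L1-HIT; vc=[]
#2 0x31→b6/s2 L1-HIT; vc=[]
#3 0x31→b6/s2 L1-HIT; vc=[]
#4 0x33→b6/s2 L1-HIT; vc=[]
#5 0xaf→b21/s1 MISS; vc=[]
#6 0xec→b29/s1 MISS; vc=[21]
#7 0x30→b6/s2 L1-HIT; vc=[21]
#8 0xf0→b30/s2 MISS; vc=[21,6]
#9 0x33→b6/s2 VC-HIT; vc=[21,30]
#10 0x30→b6/s2 L1-HIT; vc=[21,30]
#11 0x2d→b5/s1 MISS; vc=[21,30,29]
#12 0x4b→b9/s1 MISS; vc=[21,30,29,5]
#13 0x2f→b5/s1 VC-HIT; vc=[21,30,29,9]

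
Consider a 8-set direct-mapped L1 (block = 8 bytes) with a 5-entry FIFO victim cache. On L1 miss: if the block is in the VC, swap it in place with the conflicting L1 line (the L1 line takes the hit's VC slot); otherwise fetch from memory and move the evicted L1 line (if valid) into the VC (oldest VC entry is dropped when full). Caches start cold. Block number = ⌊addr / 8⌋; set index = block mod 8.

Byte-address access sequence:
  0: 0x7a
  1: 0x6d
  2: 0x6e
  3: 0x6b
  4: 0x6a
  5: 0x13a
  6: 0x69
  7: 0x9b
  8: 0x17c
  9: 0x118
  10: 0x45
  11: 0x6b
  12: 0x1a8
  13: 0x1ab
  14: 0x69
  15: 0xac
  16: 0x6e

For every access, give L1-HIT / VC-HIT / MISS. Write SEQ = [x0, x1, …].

SEQ = [MISS, MISS, L1-HIT, L1-HIT, L1-HIT, MISS, L1-HIT, MISS, MISS, MISS, MISS, L1-HIT, MISS, L1-HIT, VC-HIT, MISS, VC-HIT]

  [0] addr=0x7a blk=15 s=7: MISS | VC []
  [1] addr=0x6d blk=13 s=5: MISS | VC []
  [2] addr=0x6e blk=13 s=5: L1-HIT | VC []
  [3] addr=0x6b blk=13 s=5: L1-HIT | VC []
  [4] addr=0x6a blk=13 s=5: L1-HIT | VC []
  [5] addr=0x13a blk=39 s=7: MISS | VC [15]
  [6] addr=0x69 blk=13 s=5: L1-HIT | VC [15]
  [7] addr=0x9b blk=19 s=3: MISS | VC [15]
  [8] addr=0x17c blk=47 s=7: MISS | VC [15, 39]
  [9] addr=0x118 blk=35 s=3: MISS | VC [15, 39, 19]
  [10] addr=0x45 blk=8 s=0: MISS | VC [15, 39, 19]
  [11] addr=0x6b blk=13 s=5: L1-HIT | VC [15, 39, 19]
  [12] addr=0x1a8 blk=53 s=5: MISS | VC [15, 39, 19, 13]
  [13] addr=0x1ab blk=53 s=5: L1-HIT | VC [15, 39, 19, 13]
  [14] addr=0x69 blk=13 s=5: VC-HIT | VC [15, 39, 19, 53]
  [15] addr=0xac blk=21 s=5: MISS | VC [15, 39, 19, 53, 13]
  [16] addr=0x6e blk=13 s=5: VC-HIT | VC [15, 39, 19, 53, 21]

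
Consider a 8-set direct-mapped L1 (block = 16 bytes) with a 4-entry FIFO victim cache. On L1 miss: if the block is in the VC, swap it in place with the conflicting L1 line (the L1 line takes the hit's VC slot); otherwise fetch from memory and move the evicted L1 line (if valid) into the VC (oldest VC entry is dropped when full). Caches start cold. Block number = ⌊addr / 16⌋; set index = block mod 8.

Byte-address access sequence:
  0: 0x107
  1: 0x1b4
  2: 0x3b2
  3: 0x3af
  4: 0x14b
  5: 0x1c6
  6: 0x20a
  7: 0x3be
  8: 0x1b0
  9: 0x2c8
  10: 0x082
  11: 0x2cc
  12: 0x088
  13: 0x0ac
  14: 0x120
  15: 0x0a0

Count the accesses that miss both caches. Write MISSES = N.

MISSES = 11

#0 0x107→b16/s0 MISS; vc=[]
#1 0x1b4→b27/s3 MISS; vc=[]
#2 0x3b2→b59/s3 MISS; vc=[27]
#3 0x3af→b58/s2 MISS; vc=[27]
#4 0x14b→b20/s4 MISS; vc=[27]
#5 0x1c6→b28/s4 MISS; vc=[27,20]
#6 0x20a→b32/s0 MISS; vc=[27,20,16]
#7 0x3be→b59/s3 L1-HIT; vc=[27,20,16]
#8 0x1b0→b27/s3 VC-HIT; vc=[59,20,16]
#9 0x2c8→b44/s4 MISS; vc=[59,20,16,28]
#10 0x82→b8/s0 MISS; vc=[20,16,28,32]
#11 0x2cc→b44/s4 L1-HIT; vc=[20,16,28,32]
#12 0x88→b8/s0 L1-HIT; vc=[20,16,28,32]
#13 0xac→b10/s2 MISS; vc=[16,28,32,58]
#14 0x120→b18/s2 MISS; vc=[28,32,58,10]
#15 0xa0→b10/s2 VC-HIT; vc=[28,32,58,18]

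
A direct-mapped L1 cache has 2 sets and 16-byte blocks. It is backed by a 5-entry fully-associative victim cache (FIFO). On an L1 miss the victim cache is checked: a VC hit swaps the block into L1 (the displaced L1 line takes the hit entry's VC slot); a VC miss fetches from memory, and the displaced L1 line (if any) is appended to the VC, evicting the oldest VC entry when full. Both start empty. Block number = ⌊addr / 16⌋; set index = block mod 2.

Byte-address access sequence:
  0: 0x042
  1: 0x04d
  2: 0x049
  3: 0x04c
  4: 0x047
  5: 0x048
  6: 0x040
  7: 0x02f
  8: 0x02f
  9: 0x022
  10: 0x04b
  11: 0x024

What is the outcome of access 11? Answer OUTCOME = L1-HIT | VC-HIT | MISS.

OUTCOME = VC-HIT

  [0] addr=0x42 blk=4 s=0: MISS | VC []
  [1] addr=0x4d blk=4 s=0: L1-HIT | VC []
  [2] addr=0x49 blk=4 s=0: L1-HIT | VC []
  [3] addr=0x4c blk=4 s=0: L1-HIT | VC []
  [4] addr=0x47 blk=4 s=0: L1-HIT | VC []
  [5] addr=0x48 blk=4 s=0: L1-HIT | VC []
  [6] addr=0x40 blk=4 s=0: L1-HIT | VC []
  [7] addr=0x2f blk=2 s=0: MISS | VC [4]
  [8] addr=0x2f blk=2 s=0: L1-HIT | VC [4]
  [9] addr=0x22 blk=2 s=0: L1-HIT | VC [4]
  [10] addr=0x4b blk=4 s=0: VC-HIT | VC [2]
  [11] addr=0x24 blk=2 s=0: VC-HIT | VC [4]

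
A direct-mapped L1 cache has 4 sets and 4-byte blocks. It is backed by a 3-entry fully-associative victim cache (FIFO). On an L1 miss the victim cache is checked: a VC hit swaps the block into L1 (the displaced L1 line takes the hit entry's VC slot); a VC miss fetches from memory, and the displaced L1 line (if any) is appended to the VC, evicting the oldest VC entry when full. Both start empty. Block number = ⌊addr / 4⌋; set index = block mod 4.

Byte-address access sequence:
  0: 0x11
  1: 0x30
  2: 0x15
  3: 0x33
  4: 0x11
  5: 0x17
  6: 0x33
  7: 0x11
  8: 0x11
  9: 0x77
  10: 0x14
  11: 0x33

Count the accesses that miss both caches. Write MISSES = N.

0: 0x11 (blk 4, set 0) → MISS  vc=[]
1: 0x30 (blk 12, set 0) → MISS  vc=[4]
2: 0x15 (blk 5, set 1) → MISS  vc=[4]
3: 0x33 (blk 12, set 0) → L1-HIT  vc=[4]
4: 0x11 (blk 4, set 0) → VC-HIT  vc=[12]
5: 0x17 (blk 5, set 1) → L1-HIT  vc=[12]
6: 0x33 (blk 12, set 0) → VC-HIT  vc=[4]
7: 0x11 (blk 4, set 0) → VC-HIT  vc=[12]
8: 0x11 (blk 4, set 0) → L1-HIT  vc=[12]
9: 0x77 (blk 29, set 1) → MISS  vc=[12, 5]
10: 0x14 (blk 5, set 1) → VC-HIT  vc=[12, 29]
11: 0x33 (blk 12, set 0) → VC-HIT  vc=[4, 29]

MISSES = 4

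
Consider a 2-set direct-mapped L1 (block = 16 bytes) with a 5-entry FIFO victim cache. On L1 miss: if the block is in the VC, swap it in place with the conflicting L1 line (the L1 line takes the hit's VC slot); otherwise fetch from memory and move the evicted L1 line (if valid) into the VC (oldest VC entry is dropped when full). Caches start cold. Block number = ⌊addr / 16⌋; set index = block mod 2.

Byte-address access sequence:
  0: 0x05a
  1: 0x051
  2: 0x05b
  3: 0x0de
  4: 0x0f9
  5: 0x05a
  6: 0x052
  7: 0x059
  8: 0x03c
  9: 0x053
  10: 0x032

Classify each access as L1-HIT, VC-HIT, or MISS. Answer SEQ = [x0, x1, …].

#0 0x5a→b5/s1 MISS; vc=[]
#1 0x51→b5/s1 L1-HIT; vc=[]
#2 0x5b→b5/s1 L1-HIT; vc=[]
#3 0xde→b13/s1 MISS; vc=[5]
#4 0xf9→b15/s1 MISS; vc=[5,13]
#5 0x5a→b5/s1 VC-HIT; vc=[15,13]
#6 0x52→b5/s1 L1-HIT; vc=[15,13]
#7 0x59→b5/s1 L1-HIT; vc=[15,13]
#8 0x3c→b3/s1 MISS; vc=[15,13,5]
#9 0x53→b5/s1 VC-HIT; vc=[15,13,3]
#10 0x32→b3/s1 VC-HIT; vc=[15,13,5]

SEQ = [MISS, L1-HIT, L1-HIT, MISS, MISS, VC-HIT, L1-HIT, L1-HIT, MISS, VC-HIT, VC-HIT]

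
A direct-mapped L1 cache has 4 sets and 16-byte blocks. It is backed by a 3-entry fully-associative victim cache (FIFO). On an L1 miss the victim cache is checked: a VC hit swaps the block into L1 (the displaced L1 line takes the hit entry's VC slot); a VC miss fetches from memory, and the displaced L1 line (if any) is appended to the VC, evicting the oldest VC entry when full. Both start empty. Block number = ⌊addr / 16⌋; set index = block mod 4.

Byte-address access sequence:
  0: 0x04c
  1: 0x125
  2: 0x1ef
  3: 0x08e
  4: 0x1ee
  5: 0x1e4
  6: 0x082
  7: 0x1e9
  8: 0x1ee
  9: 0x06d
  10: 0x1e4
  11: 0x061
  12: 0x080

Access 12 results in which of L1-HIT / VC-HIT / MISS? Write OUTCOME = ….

  [0] addr=0x4c blk=4 s=0: MISS | VC []
  [1] addr=0x125 blk=18 s=2: MISS | VC []
  [2] addr=0x1ef blk=30 s=2: MISS | VC [18]
  [3] addr=0x8e blk=8 s=0: MISS | VC [18, 4]
  [4] addr=0x1ee blk=30 s=2: L1-HIT | VC [18, 4]
  [5] addr=0x1e4 blk=30 s=2: L1-HIT | VC [18, 4]
  [6] addr=0x82 blk=8 s=0: L1-HIT | VC [18, 4]
  [7] addr=0x1e9 blk=30 s=2: L1-HIT | VC [18, 4]
  [8] addr=0x1ee blk=30 s=2: L1-HIT | VC [18, 4]
  [9] addr=0x6d blk=6 s=2: MISS | VC [18, 4, 30]
  [10] addr=0x1e4 blk=30 s=2: VC-HIT | VC [18, 4, 6]
  [11] addr=0x61 blk=6 s=2: VC-HIT | VC [18, 4, 30]
  [12] addr=0x80 blk=8 s=0: L1-HIT | VC [18, 4, 30]

OUTCOME = L1-HIT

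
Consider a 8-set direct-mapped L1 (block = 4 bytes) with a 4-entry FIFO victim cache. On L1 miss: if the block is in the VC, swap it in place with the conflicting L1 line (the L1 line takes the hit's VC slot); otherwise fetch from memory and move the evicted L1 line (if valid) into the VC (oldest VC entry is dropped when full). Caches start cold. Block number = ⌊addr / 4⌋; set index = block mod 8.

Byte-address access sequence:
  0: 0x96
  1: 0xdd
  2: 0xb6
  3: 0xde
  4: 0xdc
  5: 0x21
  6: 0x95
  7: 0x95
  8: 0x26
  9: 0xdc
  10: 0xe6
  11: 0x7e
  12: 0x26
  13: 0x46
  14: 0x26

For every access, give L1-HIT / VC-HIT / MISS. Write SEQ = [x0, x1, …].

SEQ = [MISS, MISS, MISS, L1-HIT, L1-HIT, MISS, VC-HIT, L1-HIT, MISS, L1-HIT, MISS, MISS, VC-HIT, MISS, VC-HIT]

  [0] addr=0x96 blk=37 s=5: MISS | VC []
  [1] addr=0xdd blk=55 s=7: MISS | VC []
  [2] addr=0xb6 blk=45 s=5: MISS | VC [37]
  [3] addr=0xde blk=55 s=7: L1-HIT | VC [37]
  [4] addr=0xdc blk=55 s=7: L1-HIT | VC [37]
  [5] addr=0x21 blk=8 s=0: MISS | VC [37]
  [6] addr=0x95 blk=37 s=5: VC-HIT | VC [45]
  [7] addr=0x95 blk=37 s=5: L1-HIT | VC [45]
  [8] addr=0x26 blk=9 s=1: MISS | VC [45]
  [9] addr=0xdc blk=55 s=7: L1-HIT | VC [45]
  [10] addr=0xe6 blk=57 s=1: MISS | VC [45, 9]
  [11] addr=0x7e blk=31 s=7: MISS | VC [45, 9, 55]
  [12] addr=0x26 blk=9 s=1: VC-HIT | VC [45, 57, 55]
  [13] addr=0x46 blk=17 s=1: MISS | VC [45, 57, 55, 9]
  [14] addr=0x26 blk=9 s=1: VC-HIT | VC [45, 57, 55, 17]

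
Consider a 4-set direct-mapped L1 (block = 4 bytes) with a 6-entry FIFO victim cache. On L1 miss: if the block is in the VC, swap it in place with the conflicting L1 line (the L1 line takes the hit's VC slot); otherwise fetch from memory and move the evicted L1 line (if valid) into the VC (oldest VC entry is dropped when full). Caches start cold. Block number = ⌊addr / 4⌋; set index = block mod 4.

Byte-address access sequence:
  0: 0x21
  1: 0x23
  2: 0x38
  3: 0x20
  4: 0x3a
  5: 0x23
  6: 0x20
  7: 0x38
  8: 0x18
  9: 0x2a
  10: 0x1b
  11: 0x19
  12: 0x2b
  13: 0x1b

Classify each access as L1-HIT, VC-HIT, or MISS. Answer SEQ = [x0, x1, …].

  [0] addr=0x21 blk=8 s=0: MISS | VC []
  [1] addr=0x23 blk=8 s=0: L1-HIT | VC []
  [2] addr=0x38 blk=14 s=2: MISS | VC []
  [3] addr=0x20 blk=8 s=0: L1-HIT | VC []
  [4] addr=0x3a blk=14 s=2: L1-HIT | VC []
  [5] addr=0x23 blk=8 s=0: L1-HIT | VC []
  [6] addr=0x20 blk=8 s=0: L1-HIT | VC []
  [7] addr=0x38 blk=14 s=2: L1-HIT | VC []
  [8] addr=0x18 blk=6 s=2: MISS | VC [14]
  [9] addr=0x2a blk=10 s=2: MISS | VC [14, 6]
  [10] addr=0x1b blk=6 s=2: VC-HIT | VC [14, 10]
  [11] addr=0x19 blk=6 s=2: L1-HIT | VC [14, 10]
  [12] addr=0x2b blk=10 s=2: VC-HIT | VC [14, 6]
  [13] addr=0x1b blk=6 s=2: VC-HIT | VC [14, 10]

SEQ = [MISS, L1-HIT, MISS, L1-HIT, L1-HIT, L1-HIT, L1-HIT, L1-HIT, MISS, MISS, VC-HIT, L1-HIT, VC-HIT, VC-HIT]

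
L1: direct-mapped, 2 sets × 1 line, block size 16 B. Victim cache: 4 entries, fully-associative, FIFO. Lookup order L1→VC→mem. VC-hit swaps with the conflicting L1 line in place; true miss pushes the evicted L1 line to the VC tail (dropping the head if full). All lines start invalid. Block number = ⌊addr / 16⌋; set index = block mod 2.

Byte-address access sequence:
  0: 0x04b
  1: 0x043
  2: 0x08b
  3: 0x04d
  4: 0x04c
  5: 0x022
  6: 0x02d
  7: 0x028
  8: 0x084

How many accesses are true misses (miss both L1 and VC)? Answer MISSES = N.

MISSES = 3

  [0] addr=0x4b blk=4 s=0: MISS | VC []
  [1] addr=0x43 blk=4 s=0: L1-HIT | VC []
  [2] addr=0x8b blk=8 s=0: MISS | VC [4]
  [3] addr=0x4d blk=4 s=0: VC-HIT | VC [8]
  [4] addr=0x4c blk=4 s=0: L1-HIT | VC [8]
  [5] addr=0x22 blk=2 s=0: MISS | VC [8, 4]
  [6] addr=0x2d blk=2 s=0: L1-HIT | VC [8, 4]
  [7] addr=0x28 blk=2 s=0: L1-HIT | VC [8, 4]
  [8] addr=0x84 blk=8 s=0: VC-HIT | VC [2, 4]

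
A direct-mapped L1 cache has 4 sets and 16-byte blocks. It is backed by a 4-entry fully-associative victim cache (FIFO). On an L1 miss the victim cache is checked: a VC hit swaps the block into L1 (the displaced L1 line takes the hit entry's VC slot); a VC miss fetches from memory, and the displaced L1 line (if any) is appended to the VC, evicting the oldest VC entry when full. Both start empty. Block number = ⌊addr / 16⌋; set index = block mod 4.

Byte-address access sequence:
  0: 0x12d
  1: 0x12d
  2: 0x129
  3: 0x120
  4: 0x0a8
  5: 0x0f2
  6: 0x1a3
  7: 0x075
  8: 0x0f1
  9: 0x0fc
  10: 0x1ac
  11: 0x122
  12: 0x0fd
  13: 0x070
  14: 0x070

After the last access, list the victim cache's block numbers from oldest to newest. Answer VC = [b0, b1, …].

VC = [26, 10, 15]

0: 0x12d (blk 18, set 2) → MISS  vc=[]
1: 0x12d (blk 18, set 2) → L1-HIT  vc=[]
2: 0x129 (blk 18, set 2) → L1-HIT  vc=[]
3: 0x120 (blk 18, set 2) → L1-HIT  vc=[]
4: 0xa8 (blk 10, set 2) → MISS  vc=[18]
5: 0xf2 (blk 15, set 3) → MISS  vc=[18]
6: 0x1a3 (blk 26, set 2) → MISS  vc=[18, 10]
7: 0x75 (blk 7, set 3) → MISS  vc=[18, 10, 15]
8: 0xf1 (blk 15, set 3) → VC-HIT  vc=[18, 10, 7]
9: 0xfc (blk 15, set 3) → L1-HIT  vc=[18, 10, 7]
10: 0x1ac (blk 26, set 2) → L1-HIT  vc=[18, 10, 7]
11: 0x122 (blk 18, set 2) → VC-HIT  vc=[26, 10, 7]
12: 0xfd (blk 15, set 3) → L1-HIT  vc=[26, 10, 7]
13: 0x70 (blk 7, set 3) → VC-HIT  vc=[26, 10, 15]
14: 0x70 (blk 7, set 3) → L1-HIT  vc=[26, 10, 15]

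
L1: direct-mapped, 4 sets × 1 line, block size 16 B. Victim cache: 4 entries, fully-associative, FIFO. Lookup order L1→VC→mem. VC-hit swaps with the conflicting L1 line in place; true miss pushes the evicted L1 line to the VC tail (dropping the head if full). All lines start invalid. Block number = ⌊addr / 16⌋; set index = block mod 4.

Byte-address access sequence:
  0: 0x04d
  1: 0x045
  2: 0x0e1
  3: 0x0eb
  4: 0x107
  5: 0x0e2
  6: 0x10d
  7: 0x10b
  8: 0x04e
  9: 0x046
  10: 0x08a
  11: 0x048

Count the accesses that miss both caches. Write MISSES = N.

MISSES = 4

  [0] addr=0x4d blk=4 s=0: MISS | VC []
  [1] addr=0x45 blk=4 s=0: L1-HIT | VC []
  [2] addr=0xe1 blk=14 s=2: MISS | VC []
  [3] addr=0xeb blk=14 s=2: L1-HIT | VC []
  [4] addr=0x107 blk=16 s=0: MISS | VC [4]
  [5] addr=0xe2 blk=14 s=2: L1-HIT | VC [4]
  [6] addr=0x10d blk=16 s=0: L1-HIT | VC [4]
  [7] addr=0x10b blk=16 s=0: L1-HIT | VC [4]
  [8] addr=0x4e blk=4 s=0: VC-HIT | VC [16]
  [9] addr=0x46 blk=4 s=0: L1-HIT | VC [16]
  [10] addr=0x8a blk=8 s=0: MISS | VC [16, 4]
  [11] addr=0x48 blk=4 s=0: VC-HIT | VC [16, 8]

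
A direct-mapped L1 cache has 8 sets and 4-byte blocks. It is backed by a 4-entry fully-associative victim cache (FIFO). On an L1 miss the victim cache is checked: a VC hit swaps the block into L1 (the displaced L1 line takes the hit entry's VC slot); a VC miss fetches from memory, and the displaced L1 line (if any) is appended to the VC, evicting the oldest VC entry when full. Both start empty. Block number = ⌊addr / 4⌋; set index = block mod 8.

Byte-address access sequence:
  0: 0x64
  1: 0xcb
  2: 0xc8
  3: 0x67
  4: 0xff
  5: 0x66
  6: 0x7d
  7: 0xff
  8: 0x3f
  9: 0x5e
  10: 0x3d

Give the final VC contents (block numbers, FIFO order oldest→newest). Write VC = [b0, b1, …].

0: 0x64 (blk 25, set 1) → MISS  vc=[]
1: 0xcb (blk 50, set 2) → MISS  vc=[]
2: 0xc8 (blk 50, set 2) → L1-HIT  vc=[]
3: 0x67 (blk 25, set 1) → L1-HIT  vc=[]
4: 0xff (blk 63, set 7) → MISS  vc=[]
5: 0x66 (blk 25, set 1) → L1-HIT  vc=[]
6: 0x7d (blk 31, set 7) → MISS  vc=[63]
7: 0xff (blk 63, set 7) → VC-HIT  vc=[31]
8: 0x3f (blk 15, set 7) → MISS  vc=[31, 63]
9: 0x5e (blk 23, set 7) → MISS  vc=[31, 63, 15]
10: 0x3d (blk 15, set 7) → VC-HIT  vc=[31, 63, 23]

VC = [31, 63, 23]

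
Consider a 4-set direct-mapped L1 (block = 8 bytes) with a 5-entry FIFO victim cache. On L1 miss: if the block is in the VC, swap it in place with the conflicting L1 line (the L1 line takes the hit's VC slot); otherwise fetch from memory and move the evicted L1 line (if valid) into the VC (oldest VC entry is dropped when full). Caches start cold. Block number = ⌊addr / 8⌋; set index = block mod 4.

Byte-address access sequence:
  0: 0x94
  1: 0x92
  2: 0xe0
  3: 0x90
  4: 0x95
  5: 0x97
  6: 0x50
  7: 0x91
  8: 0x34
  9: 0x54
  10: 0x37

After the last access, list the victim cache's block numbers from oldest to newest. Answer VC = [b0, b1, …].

VC = [10, 18]

  [0] addr=0x94 blk=18 s=2: MISS | VC []
  [1] addr=0x92 blk=18 s=2: L1-HIT | VC []
  [2] addr=0xe0 blk=28 s=0: MISS | VC []
  [3] addr=0x90 blk=18 s=2: L1-HIT | VC []
  [4] addr=0x95 blk=18 s=2: L1-HIT | VC []
  [5] addr=0x97 blk=18 s=2: L1-HIT | VC []
  [6] addr=0x50 blk=10 s=2: MISS | VC [18]
  [7] addr=0x91 blk=18 s=2: VC-HIT | VC [10]
  [8] addr=0x34 blk=6 s=2: MISS | VC [10, 18]
  [9] addr=0x54 blk=10 s=2: VC-HIT | VC [6, 18]
  [10] addr=0x37 blk=6 s=2: VC-HIT | VC [10, 18]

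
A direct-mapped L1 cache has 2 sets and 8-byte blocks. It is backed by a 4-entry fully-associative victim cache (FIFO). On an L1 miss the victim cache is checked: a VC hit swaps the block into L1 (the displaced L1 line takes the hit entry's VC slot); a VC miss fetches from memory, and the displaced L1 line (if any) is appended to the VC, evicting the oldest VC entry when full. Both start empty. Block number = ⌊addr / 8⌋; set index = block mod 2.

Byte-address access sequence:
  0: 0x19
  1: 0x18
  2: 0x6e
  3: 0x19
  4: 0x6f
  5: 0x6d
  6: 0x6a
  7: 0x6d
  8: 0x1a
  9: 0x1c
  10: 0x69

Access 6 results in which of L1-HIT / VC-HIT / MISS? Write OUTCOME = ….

OUTCOME = L1-HIT

#0 0x19→b3/s1 MISS; vc=[]
#1 0x18→b3/s1 L1-HIT; vc=[]
#2 0x6e→b13/s1 MISS; vc=[3]
#3 0x19→b3/s1 VC-HIT; vc=[13]
#4 0x6f→b13/s1 VC-HIT; vc=[3]
#5 0x6d→b13/s1 L1-HIT; vc=[3]
#6 0x6a→b13/s1 L1-HIT; vc=[3]
#7 0x6d→b13/s1 L1-HIT; vc=[3]
#8 0x1a→b3/s1 VC-HIT; vc=[13]
#9 0x1c→b3/s1 L1-HIT; vc=[13]
#10 0x69→b13/s1 VC-HIT; vc=[3]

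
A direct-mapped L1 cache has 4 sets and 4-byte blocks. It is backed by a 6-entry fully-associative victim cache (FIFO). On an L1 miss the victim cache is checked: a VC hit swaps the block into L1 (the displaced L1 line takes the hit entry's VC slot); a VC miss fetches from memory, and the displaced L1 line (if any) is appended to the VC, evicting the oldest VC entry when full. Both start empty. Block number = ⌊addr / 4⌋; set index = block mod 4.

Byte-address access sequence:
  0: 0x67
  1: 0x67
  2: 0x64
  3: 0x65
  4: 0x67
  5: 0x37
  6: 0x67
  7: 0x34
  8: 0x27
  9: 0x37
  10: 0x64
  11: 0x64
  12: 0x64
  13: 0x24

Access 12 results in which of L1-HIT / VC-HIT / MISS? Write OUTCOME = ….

0: 0x67 (blk 25, set 1) → MISS  vc=[]
1: 0x67 (blk 25, set 1) → L1-HIT  vc=[]
2: 0x64 (blk 25, set 1) → L1-HIT  vc=[]
3: 0x65 (blk 25, set 1) → L1-HIT  vc=[]
4: 0x67 (blk 25, set 1) → L1-HIT  vc=[]
5: 0x37 (blk 13, set 1) → MISS  vc=[25]
6: 0x67 (blk 25, set 1) → VC-HIT  vc=[13]
7: 0x34 (blk 13, set 1) → VC-HIT  vc=[25]
8: 0x27 (blk 9, set 1) → MISS  vc=[25, 13]
9: 0x37 (blk 13, set 1) → VC-HIT  vc=[25, 9]
10: 0x64 (blk 25, set 1) → VC-HIT  vc=[13, 9]
11: 0x64 (blk 25, set 1) → L1-HIT  vc=[13, 9]
12: 0x64 (blk 25, set 1) → L1-HIT  vc=[13, 9]
13: 0x24 (blk 9, set 1) → VC-HIT  vc=[13, 25]

OUTCOME = L1-HIT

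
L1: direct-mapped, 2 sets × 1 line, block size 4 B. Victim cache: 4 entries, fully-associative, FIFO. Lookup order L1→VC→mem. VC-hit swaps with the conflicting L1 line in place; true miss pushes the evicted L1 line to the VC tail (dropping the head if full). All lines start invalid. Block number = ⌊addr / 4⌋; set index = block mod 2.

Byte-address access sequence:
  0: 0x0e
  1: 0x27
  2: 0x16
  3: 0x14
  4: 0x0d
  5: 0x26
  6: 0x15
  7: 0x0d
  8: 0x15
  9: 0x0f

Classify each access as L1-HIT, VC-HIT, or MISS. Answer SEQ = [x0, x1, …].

SEQ = [MISS, MISS, MISS, L1-HIT, VC-HIT, VC-HIT, VC-HIT, VC-HIT, VC-HIT, VC-HIT]

#0 0xe→b3/s1 MISS; vc=[]
#1 0x27→b9/s1 MISS; vc=[3]
#2 0x16→b5/s1 MISS; vc=[3,9]
#3 0x14→b5/s1 L1-HIT; vc=[3,9]
#4 0xd→b3/s1 VC-HIT; vc=[5,9]
#5 0x26→b9/s1 VC-HIT; vc=[5,3]
#6 0x15→b5/s1 VC-HIT; vc=[9,3]
#7 0xd→b3/s1 VC-HIT; vc=[9,5]
#8 0x15→b5/s1 VC-HIT; vc=[9,3]
#9 0xf→b3/s1 VC-HIT; vc=[9,5]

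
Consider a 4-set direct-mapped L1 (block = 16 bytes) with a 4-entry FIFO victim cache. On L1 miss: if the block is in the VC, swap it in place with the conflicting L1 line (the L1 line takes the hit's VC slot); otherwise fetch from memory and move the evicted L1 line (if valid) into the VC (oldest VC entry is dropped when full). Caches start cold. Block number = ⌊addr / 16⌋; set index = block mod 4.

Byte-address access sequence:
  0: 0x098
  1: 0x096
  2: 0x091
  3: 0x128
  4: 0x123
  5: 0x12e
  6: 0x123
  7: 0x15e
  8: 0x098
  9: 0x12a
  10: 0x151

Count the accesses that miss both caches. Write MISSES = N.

0: 0x98 (blk 9, set 1) → MISS  vc=[]
1: 0x96 (blk 9, set 1) → L1-HIT  vc=[]
2: 0x91 (blk 9, set 1) → L1-HIT  vc=[]
3: 0x128 (blk 18, set 2) → MISS  vc=[]
4: 0x123 (blk 18, set 2) → L1-HIT  vc=[]
5: 0x12e (blk 18, set 2) → L1-HIT  vc=[]
6: 0x123 (blk 18, set 2) → L1-HIT  vc=[]
7: 0x15e (blk 21, set 1) → MISS  vc=[9]
8: 0x98 (blk 9, set 1) → VC-HIT  vc=[21]
9: 0x12a (blk 18, set 2) → L1-HIT  vc=[21]
10: 0x151 (blk 21, set 1) → VC-HIT  vc=[9]

MISSES = 3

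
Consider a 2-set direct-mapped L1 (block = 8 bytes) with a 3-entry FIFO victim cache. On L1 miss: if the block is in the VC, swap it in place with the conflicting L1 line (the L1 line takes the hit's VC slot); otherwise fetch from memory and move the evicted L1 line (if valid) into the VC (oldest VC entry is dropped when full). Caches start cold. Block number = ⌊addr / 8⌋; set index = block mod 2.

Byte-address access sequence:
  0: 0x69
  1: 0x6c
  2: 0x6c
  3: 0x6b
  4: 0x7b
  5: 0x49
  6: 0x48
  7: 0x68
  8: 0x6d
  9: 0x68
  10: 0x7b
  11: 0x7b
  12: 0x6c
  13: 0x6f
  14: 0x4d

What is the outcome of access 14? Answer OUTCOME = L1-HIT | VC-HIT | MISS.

OUTCOME = VC-HIT

0: 0x69 (blk 13, set 1) → MISS  vc=[]
1: 0x6c (blk 13, set 1) → L1-HIT  vc=[]
2: 0x6c (blk 13, set 1) → L1-HIT  vc=[]
3: 0x6b (blk 13, set 1) → L1-HIT  vc=[]
4: 0x7b (blk 15, set 1) → MISS  vc=[13]
5: 0x49 (blk 9, set 1) → MISS  vc=[13, 15]
6: 0x48 (blk 9, set 1) → L1-HIT  vc=[13, 15]
7: 0x68 (blk 13, set 1) → VC-HIT  vc=[9, 15]
8: 0x6d (blk 13, set 1) → L1-HIT  vc=[9, 15]
9: 0x68 (blk 13, set 1) → L1-HIT  vc=[9, 15]
10: 0x7b (blk 15, set 1) → VC-HIT  vc=[9, 13]
11: 0x7b (blk 15, set 1) → L1-HIT  vc=[9, 13]
12: 0x6c (blk 13, set 1) → VC-HIT  vc=[9, 15]
13: 0x6f (blk 13, set 1) → L1-HIT  vc=[9, 15]
14: 0x4d (blk 9, set 1) → VC-HIT  vc=[13, 15]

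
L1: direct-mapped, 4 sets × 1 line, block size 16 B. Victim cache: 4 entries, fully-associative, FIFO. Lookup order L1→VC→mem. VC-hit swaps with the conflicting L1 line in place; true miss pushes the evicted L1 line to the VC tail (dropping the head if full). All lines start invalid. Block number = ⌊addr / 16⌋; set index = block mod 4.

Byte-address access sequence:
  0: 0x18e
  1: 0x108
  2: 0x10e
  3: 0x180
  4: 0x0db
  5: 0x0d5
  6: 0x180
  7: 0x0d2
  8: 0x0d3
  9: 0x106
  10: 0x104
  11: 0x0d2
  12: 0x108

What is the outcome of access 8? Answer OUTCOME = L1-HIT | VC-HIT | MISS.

OUTCOME = L1-HIT

  [0] addr=0x18e blk=24 s=0: MISS | VC []
  [1] addr=0x108 blk=16 s=0: MISS | VC [24]
  [2] addr=0x10e blk=16 s=0: L1-HIT | VC [24]
  [3] addr=0x180 blk=24 s=0: VC-HIT | VC [16]
  [4] addr=0xdb blk=13 s=1: MISS | VC [16]
  [5] addr=0xd5 blk=13 s=1: L1-HIT | VC [16]
  [6] addr=0x180 blk=24 s=0: L1-HIT | VC [16]
  [7] addr=0xd2 blk=13 s=1: L1-HIT | VC [16]
  [8] addr=0xd3 blk=13 s=1: L1-HIT | VC [16]
  [9] addr=0x106 blk=16 s=0: VC-HIT | VC [24]
  [10] addr=0x104 blk=16 s=0: L1-HIT | VC [24]
  [11] addr=0xd2 blk=13 s=1: L1-HIT | VC [24]
  [12] addr=0x108 blk=16 s=0: L1-HIT | VC [24]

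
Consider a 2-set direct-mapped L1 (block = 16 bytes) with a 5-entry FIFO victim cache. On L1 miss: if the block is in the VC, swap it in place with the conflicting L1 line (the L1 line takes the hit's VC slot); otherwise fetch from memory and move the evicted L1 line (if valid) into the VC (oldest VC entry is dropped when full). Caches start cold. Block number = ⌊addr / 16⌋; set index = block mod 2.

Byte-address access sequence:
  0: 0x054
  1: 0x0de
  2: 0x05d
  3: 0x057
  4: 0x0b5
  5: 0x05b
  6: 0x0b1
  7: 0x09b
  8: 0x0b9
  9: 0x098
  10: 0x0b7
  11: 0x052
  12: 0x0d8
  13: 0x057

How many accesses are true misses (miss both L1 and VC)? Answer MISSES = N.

MISSES = 4

  [0] addr=0x54 blk=5 s=1: MISS | VC []
  [1] addr=0xde blk=13 s=1: MISS | VC [5]
  [2] addr=0x5d blk=5 s=1: VC-HIT | VC [13]
  [3] addr=0x57 blk=5 s=1: L1-HIT | VC [13]
  [4] addr=0xb5 blk=11 s=1: MISS | VC [13, 5]
  [5] addr=0x5b blk=5 s=1: VC-HIT | VC [13, 11]
  [6] addr=0xb1 blk=11 s=1: VC-HIT | VC [13, 5]
  [7] addr=0x9b blk=9 s=1: MISS | VC [13, 5, 11]
  [8] addr=0xb9 blk=11 s=1: VC-HIT | VC [13, 5, 9]
  [9] addr=0x98 blk=9 s=1: VC-HIT | VC [13, 5, 11]
  [10] addr=0xb7 blk=11 s=1: VC-HIT | VC [13, 5, 9]
  [11] addr=0x52 blk=5 s=1: VC-HIT | VC [13, 11, 9]
  [12] addr=0xd8 blk=13 s=1: VC-HIT | VC [5, 11, 9]
  [13] addr=0x57 blk=5 s=1: VC-HIT | VC [13, 11, 9]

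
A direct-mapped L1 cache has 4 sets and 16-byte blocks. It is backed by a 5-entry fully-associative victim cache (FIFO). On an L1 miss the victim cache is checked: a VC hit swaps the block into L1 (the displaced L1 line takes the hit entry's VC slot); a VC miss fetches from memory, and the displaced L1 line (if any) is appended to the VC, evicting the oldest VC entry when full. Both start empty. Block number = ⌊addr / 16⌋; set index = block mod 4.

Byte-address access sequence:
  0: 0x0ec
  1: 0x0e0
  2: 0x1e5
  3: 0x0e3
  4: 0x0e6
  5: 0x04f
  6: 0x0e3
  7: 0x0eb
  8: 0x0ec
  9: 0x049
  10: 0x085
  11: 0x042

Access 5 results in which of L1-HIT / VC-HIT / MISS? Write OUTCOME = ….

OUTCOME = MISS

  [0] addr=0xec blk=14 s=2: MISS | VC []
  [1] addr=0xe0 blk=14 s=2: L1-HIT | VC []
  [2] addr=0x1e5 blk=30 s=2: MISS | VC [14]
  [3] addr=0xe3 blk=14 s=2: VC-HIT | VC [30]
  [4] addr=0xe6 blk=14 s=2: L1-HIT | VC [30]
  [5] addr=0x4f blk=4 s=0: MISS | VC [30]
  [6] addr=0xe3 blk=14 s=2: L1-HIT | VC [30]
  [7] addr=0xeb blk=14 s=2: L1-HIT | VC [30]
  [8] addr=0xec blk=14 s=2: L1-HIT | VC [30]
  [9] addr=0x49 blk=4 s=0: L1-HIT | VC [30]
  [10] addr=0x85 blk=8 s=0: MISS | VC [30, 4]
  [11] addr=0x42 blk=4 s=0: VC-HIT | VC [30, 8]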